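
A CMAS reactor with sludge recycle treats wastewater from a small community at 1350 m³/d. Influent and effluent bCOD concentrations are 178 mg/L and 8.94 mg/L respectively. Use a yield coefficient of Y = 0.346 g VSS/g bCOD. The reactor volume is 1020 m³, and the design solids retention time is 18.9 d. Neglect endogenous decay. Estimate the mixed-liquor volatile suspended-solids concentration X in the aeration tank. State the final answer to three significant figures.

Without decay, X = Y Q (S₀−S) θ_c / V = 0.346 × 1350 × (178 − 8.94) × 18.9 / 1020 = 1463 mg/L.

X ≈ 1460 mg/L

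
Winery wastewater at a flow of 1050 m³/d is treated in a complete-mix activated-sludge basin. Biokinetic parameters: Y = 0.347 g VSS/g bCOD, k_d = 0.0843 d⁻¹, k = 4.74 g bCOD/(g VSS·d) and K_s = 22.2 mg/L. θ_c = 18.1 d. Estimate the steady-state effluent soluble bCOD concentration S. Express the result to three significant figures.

S ≈ 2.06 mg/L

Effluent substrate depends only on kinetics and SRT: S = K_s(1 + k_d θ_c) / [θ_c(Yk − k_d) − 1] = 22.2 × (1 + 0.0843 × 18.1) / [18.1 × (0.347 × 4.74 − 0.0843) − 1] = 56.07 / 27.24 = 2.058 mg/L.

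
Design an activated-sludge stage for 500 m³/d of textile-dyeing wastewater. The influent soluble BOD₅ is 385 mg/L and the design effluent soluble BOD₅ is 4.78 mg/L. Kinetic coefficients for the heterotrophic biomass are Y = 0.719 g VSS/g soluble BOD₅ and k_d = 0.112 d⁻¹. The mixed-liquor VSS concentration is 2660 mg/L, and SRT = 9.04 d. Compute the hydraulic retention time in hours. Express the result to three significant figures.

τ ≈ 11.1 h

Steady-state biomass mass balance: V·X·(1 + k_d·θ_c) = Y·Q·(S₀ − S)·θ_c, so V = 0.719 × 500 × (385 − 4.78) × 9.04 / [2660 × (1 + 0.112 × 9.04)] = 1.24×10^6 / 5353 = 230.8 m³.
HRT = V/Q = 230.8 m³ / 500 m³·d⁻¹ = 0.4617 d × 24 = 11.08 h.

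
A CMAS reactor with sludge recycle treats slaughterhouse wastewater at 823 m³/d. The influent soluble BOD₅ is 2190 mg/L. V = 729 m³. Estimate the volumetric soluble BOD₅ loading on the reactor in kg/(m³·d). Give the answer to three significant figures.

Applied soluble BOD₅ load per unit volume = Q·S₀/V = (823 × 2190/1000)/729.0 = 2.472 kg soluble BOD₅·m⁻³·d⁻¹.

L_v ≈ 2.47 kg soluble BOD₅/(m³·d)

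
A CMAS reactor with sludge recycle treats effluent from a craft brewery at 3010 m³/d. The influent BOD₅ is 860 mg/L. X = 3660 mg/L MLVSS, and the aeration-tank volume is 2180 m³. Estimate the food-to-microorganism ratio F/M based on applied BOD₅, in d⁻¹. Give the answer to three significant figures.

F/M ≈ 0.324 d⁻¹

Food-to-microorganism ratio F/M = Q S₀ / (V X) = 3010 × 860 / (2180 × 3660) = 0.3244 d⁻¹.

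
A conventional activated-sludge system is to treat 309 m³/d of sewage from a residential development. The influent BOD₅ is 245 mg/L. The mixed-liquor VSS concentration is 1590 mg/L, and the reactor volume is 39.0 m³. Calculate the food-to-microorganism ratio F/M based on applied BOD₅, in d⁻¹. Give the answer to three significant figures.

F/M = applied load / biomass = Q·S₀/(V·X) = 309 × 245 / (39.00 × 1590) = 1.221 d⁻¹.

F/M ≈ 1.22 d⁻¹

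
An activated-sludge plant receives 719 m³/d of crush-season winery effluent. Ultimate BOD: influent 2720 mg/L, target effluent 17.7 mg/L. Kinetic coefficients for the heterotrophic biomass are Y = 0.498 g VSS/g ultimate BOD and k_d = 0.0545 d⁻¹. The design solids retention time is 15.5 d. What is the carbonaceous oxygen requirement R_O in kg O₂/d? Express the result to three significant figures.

R_O ≈ 1200 kg O₂/d

Y_obs = Y / (1 + k_d θ_c) = 0.498 / (1 + 0.0545 × 15.5) = 0.498 / 1.845 = 0.2700.
Q·(S₀ − S) = 719 × (2720 − 17.7) × 10⁻³ = 1943 kg/d removed.
Net sludge production P_X = 0.2700 × 1943 = 524.5 kg VSS/d.
R_O = Q·ΔS − 1.42 P_X = 1943 − 744.8 = 1198 kg O₂/d.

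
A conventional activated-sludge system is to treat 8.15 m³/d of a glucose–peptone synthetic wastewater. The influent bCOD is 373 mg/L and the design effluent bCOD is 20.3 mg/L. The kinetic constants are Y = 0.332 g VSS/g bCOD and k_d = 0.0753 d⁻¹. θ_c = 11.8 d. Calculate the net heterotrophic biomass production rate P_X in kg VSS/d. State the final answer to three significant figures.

P_X ≈ 0.505 kg VSS/d

Observed yield with endogenous decay: Y_obs = Y / (1 + k_d·θ_c) = 0.332 / (1 + 0.0753 × 11.8) = 0.332 / 1.889 = 0.1758 g VSS/g bCOD.
Mass of bCOD removed per day: Q(S₀ − S) = 8.15 × 352.7 g/m³ = 2.875 kg/d.
So the net sludge growth is P_X = 0.1758 × 2.875 = 0.5053 kg VSS/d.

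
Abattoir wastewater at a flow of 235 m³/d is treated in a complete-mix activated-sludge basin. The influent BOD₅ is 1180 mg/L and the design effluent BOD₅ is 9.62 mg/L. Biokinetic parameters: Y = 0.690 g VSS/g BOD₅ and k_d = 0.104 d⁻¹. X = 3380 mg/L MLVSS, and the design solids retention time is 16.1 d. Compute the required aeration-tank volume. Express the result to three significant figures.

From the SRT design equation V = Y Q (S₀−S) θ_c / [X (1 + k_d θ_c)] = 0.690 × 235 × (1180 − 9.62) × 16.1 / [3380 × (1 + 0.104 × 16.1)] = 3.06×10^6 / 9039 = 338.0 m³.

V ≈ 338 m³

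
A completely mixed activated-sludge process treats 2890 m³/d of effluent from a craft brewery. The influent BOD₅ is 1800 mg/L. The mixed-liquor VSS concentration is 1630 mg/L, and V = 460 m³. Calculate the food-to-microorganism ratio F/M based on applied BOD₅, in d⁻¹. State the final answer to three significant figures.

F/M = Q·S₀ / (V·X) = 2890 × 1800 / (460.0 × 1630) = 6.938 g BOD₅·(g VSS·d)⁻¹.

F/M ≈ 6.94 d⁻¹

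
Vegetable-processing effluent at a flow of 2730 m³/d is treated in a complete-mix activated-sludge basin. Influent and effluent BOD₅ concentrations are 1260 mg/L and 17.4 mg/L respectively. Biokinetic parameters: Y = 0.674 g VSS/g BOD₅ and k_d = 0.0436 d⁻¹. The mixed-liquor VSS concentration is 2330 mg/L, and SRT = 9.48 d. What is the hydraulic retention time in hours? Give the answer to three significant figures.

From the SRT design equation V = Y Q (S₀−S) θ_c / [X (1 + k_d θ_c)] = 0.674 × 2730 × (1260 − 17.4) × 9.48 / [2330 × (1 + 0.0436 × 9.48)] = 2.17×10^7 / 3293 = 6582 m³.
τ = V/Q = 6582/2730 = 2.411 d, or 57.86 h.

τ ≈ 57.9 h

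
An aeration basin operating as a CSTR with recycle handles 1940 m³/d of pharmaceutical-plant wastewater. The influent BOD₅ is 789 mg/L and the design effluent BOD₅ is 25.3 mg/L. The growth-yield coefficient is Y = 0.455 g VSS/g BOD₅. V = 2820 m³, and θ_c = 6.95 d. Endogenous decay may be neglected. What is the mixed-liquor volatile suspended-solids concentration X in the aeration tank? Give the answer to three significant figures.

X ≈ 1660 mg/L

X = Y·Q·ΔS·θ_c / V = 0.455 × 1940 × (789 − 25.3) × 6.95 / 2820 = 1661 mg/L.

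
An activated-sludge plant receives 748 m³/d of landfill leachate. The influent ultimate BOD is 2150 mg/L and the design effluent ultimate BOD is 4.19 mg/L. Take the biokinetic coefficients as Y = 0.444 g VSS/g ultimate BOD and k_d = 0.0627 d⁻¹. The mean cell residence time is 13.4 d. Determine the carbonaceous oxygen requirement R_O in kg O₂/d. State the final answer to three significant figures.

R_O ≈ 1060 kg O₂/d

Observed yield with endogenous decay: Y_obs = Y / (1 + k_d·θ_c) = 0.444 / (1 + 0.0627 × 13.4) = 0.444 / 1.840 = 0.2413 g VSS/g ultimate BOD.
Q·(S₀ − S) = 748 × (2150 − 4.19) × 10⁻³ = 1605 kg/d removed.
Biomass synthesised: P_X = Y_obs × 1605 = 387.3 kg VSS/d.
R_O = Q·(S₀ − S) − 1.42·P_X = 1605 − 1.42 × 387.3 = 1055 kg O₂/d.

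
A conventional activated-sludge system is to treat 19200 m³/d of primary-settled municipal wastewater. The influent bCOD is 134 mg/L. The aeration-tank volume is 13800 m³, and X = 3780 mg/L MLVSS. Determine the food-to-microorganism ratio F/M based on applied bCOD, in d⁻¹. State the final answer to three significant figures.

F/M = Q·S₀ / (V·X) = 19200 × 134 / (13800 × 3780) = 0.04932 g bCOD·(g VSS·d)⁻¹.

F/M ≈ 0.0493 d⁻¹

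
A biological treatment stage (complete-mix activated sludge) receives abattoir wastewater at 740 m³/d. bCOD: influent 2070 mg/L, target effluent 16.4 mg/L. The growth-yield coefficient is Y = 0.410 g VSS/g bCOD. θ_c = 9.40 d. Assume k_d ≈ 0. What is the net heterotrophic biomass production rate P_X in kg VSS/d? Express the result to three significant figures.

No decay correction is needed, so Y_obs = Y = 0.410.
Q·(S₀ − S) = 740 × (2070 − 16.4) × 10⁻³ = 1520 kg/d removed.
Net biomass production P_X = Y_obs × Q·(S₀ − S) = 0.4100 × 1520 = 623.1 kg VSS/d.

P_X ≈ 623 kg VSS/d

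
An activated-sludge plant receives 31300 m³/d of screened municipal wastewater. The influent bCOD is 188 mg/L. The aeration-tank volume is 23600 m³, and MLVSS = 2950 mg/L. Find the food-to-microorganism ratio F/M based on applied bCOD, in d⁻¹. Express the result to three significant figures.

Food-to-microorganism ratio F/M = Q S₀ / (V X) = 31300 × 188 / (23600 × 2950) = 0.08452 d⁻¹.

F/M ≈ 0.0845 d⁻¹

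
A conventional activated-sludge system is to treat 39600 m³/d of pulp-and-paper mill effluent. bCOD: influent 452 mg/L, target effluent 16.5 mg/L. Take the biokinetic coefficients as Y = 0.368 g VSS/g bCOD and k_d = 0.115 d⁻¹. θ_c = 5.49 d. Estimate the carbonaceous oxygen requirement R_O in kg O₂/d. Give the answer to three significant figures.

R_O ≈ 11700 kg O₂/d

The observed yield is Y_obs = Y/(1 + k_d·θ_c) = 0.368 / (1 + 0.115 × 5.49) = 0.368 / 1.631 = 0.2256 g VSS per g bCOD removed.
Substrate removed = Q·(S₀ − S) = 39600 m³/d × (452 − 16.5) g/m³ = 1.72×10^7 g/d = 17246 kg/d.
Biomass synthesised: P_X = Y_obs × 17246 = 3890 kg VSS/d.
R_O = Q·ΔS − 1.42 P_X = 17246 − 5524 = 11722 kg O₂/d.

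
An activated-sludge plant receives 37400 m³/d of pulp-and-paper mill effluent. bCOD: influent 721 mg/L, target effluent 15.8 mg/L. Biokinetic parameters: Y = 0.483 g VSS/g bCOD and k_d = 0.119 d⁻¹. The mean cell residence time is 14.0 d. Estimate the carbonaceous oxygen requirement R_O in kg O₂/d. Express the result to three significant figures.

R_O ≈ 19600 kg O₂/d

Observed yield with endogenous decay: Y_obs = Y / (1 + k_d·θ_c) = 0.483 / (1 + 0.119 × 14.0) = 0.483 / 2.666 = 0.1812 g VSS/g bCOD.
Mass of bCOD removed per day: Q(S₀ − S) = 37400 × 705.2 g/m³ = 26374 kg/d.
P_X = Y_obs·Q·(S₀ − S) = 0.1812 × 26374 = 4778 kg VSS/d.
R_O = Q·ΔS − 1.42 P_X = 26374 − 6785 = 19589 kg O₂/d.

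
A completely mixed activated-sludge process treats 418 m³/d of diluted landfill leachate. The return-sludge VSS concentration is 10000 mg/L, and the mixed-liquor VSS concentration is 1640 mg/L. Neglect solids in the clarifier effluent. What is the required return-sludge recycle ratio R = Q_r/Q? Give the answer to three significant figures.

R ≈ 0.196

Mass balance around the secondary clarifier (neglecting effluent solids): R = X / (X_r − X) = 1640 / (10000 − 1640) = 0.1962.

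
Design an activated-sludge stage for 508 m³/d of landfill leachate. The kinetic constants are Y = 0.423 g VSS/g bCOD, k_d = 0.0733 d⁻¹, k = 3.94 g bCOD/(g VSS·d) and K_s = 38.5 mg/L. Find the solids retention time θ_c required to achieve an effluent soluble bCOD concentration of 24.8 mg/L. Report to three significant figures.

Specific growth rate at S = 24.8 mg/L: μ = YkS/(K_s+S) = 0.423·3.94·24.8/(38.5+24.8) = 0.6530 d⁻¹.
θ_c = 1/(μ − k_d) = 1/(0.6530 − 0.0733) = 1/0.5797 = 1.725 d.

θ_c ≈ 1.73 d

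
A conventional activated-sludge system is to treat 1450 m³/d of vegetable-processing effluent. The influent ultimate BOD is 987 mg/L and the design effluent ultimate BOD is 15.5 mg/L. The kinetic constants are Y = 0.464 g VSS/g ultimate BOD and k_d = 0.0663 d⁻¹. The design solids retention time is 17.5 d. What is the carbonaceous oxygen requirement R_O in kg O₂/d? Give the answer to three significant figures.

R_O ≈ 979 kg O₂/d

Y_obs = Y / (1 + k_d θ_c) = 0.464 / (1 + 0.0663 × 17.5) = 0.464 / 2.160 = 0.2148.
Q·(S₀ − S) = 1450 × (987 − 15.5) × 10⁻³ = 1409 kg/d removed.
P_X = Y_obs·Q·(S₀ − S) = 0.2148 × 1409 = 302.6 kg VSS/d.
R_O = Q·(S₀ − S) − 1.42·P_X = 1409 − 1.42 × 302.6 = 979.0 kg O₂/d.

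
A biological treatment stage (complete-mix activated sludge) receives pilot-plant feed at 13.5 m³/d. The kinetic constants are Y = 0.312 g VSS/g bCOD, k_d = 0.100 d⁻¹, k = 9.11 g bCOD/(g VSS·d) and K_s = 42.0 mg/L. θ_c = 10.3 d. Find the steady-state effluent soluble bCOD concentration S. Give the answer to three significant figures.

S ≈ 3.13 mg/L

For a completely mixed reactor with recycle the Lawrence–McCarty relation gives S = K_s·(1 + k_d·θ_c) / [θ_c·(Y·k − k_d) − 1] = 42.0 × (1 + 0.100 × 10.3) / [10.3 × (0.312 × 9.11 − 0.100) − 1] = 85.26 / 27.25 = 3.129 mg/L.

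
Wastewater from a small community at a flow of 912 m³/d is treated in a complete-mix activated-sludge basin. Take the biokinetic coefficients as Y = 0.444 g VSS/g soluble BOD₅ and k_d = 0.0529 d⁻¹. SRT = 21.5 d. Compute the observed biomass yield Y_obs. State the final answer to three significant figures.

Correct the yield for decay: Y_obs = Y/(1 + k_d θ_c) = 0.444 / (1 + 0.0529 × 21.5) = 0.444 / 2.137 = 0.2077.

Y_obs ≈ 0.208 g VSS/g soluble BOD₅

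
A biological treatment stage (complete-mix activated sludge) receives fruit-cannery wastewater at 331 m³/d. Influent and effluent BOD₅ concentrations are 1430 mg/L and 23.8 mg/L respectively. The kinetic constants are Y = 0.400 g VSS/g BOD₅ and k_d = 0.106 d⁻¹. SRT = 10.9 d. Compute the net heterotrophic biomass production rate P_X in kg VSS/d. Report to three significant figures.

Observed yield with endogenous decay: Y_obs = Y / (1 + k_d·θ_c) = 0.400 / (1 + 0.106 × 10.9) = 0.400 / 2.155 = 0.1856 g VSS/g BOD₅.
Mass of BOD₅ removed per day: Q(S₀ − S) = 331 × 1406 g/m³ = 465.5 kg/d.
Biomass produced: P_X = Y_obs·Q·ΔS = 0.1856 × 465.5 ≈ 86.38 kg VSS/d.

P_X ≈ 86.4 kg VSS/d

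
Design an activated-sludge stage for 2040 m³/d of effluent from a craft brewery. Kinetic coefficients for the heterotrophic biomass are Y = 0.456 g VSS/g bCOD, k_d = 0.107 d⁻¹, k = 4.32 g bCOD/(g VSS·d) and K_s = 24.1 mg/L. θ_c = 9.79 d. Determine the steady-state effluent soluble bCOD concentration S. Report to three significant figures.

S ≈ 2.86 mg/L

For a completely mixed reactor with recycle the Lawrence–McCarty relation gives S = K_s·(1 + k_d·θ_c) / [θ_c·(Y·k − k_d) − 1] = 24.1 × (1 + 0.107 × 9.79) / [9.79 × (0.456 × 4.32 − 0.107) − 1] = 49.35 / 17.24 = 2.863 mg/L.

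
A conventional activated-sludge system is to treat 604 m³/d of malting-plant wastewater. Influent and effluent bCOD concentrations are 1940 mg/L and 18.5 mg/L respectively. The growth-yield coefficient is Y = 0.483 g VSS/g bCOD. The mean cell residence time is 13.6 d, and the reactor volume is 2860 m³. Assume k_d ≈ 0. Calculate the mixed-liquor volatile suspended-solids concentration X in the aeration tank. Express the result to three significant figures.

X ≈ 2670 mg/L

X = Y·Q·ΔS·θ_c / V = 0.483 × 604 × (1940 − 18.5) × 13.6 / 2860 = 2666 mg/L.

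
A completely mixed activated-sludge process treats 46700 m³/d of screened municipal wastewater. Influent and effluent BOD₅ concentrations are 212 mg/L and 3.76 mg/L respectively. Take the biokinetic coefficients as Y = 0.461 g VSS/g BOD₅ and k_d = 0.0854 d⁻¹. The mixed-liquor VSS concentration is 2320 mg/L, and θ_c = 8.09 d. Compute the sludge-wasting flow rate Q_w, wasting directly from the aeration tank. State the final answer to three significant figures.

Steady-state biomass mass balance: V·X·(1 + k_d·θ_c) = Y·Q·(S₀ − S)·θ_c, so V = 0.461 × 46700 × (212 − 3.76) × 8.09 / [2320 × (1 + 0.0854 × 8.09)] = 3.63×10^7 / 3923 = 9245 m³.
For wasting at MLVSS concentration, Q_w = V/θ_c = 9245/8.09 = 1143 m³/d.

Q_w ≈ 1140 m³/d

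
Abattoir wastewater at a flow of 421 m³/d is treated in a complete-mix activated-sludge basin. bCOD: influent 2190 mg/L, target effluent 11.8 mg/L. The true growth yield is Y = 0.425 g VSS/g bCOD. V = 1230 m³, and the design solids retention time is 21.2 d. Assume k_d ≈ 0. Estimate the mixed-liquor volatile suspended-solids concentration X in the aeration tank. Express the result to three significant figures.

X ≈ 6720 mg/L

Without decay, X = Y Q (S₀−S) θ_c / V = 0.425 × 421 × (2190 − 11.8) × 21.2 / 1230 = 6717 mg/L.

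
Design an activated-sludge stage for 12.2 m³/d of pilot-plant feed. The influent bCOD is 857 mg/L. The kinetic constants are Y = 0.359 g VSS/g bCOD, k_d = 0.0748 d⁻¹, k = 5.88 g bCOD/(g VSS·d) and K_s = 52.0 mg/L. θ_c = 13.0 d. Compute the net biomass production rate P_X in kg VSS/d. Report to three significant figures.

Effluent substrate depends only on kinetics and SRT: S = K_s(1 + k_d θ_c) / [θ_c(Yk − k_d) − 1] = 52.0 × (1 + 0.0748 × 13.0) / [13.0 × (0.359 × 5.88 − 0.0748) − 1] = 102.6 / 25.47 = 4.027 mg/L.
Y_obs = Y / (1 + k_d θ_c) = 0.359 / (1 + 0.0748 × 13.0) = 0.359 / 1.972 = 0.1820.
Q·(S₀ − S) = 12.2 × (857 − 4.03) × 10⁻³ = 10.41 kg/d removed.
P_X = Y_obs · Q(S₀ − S) = 0.1820 × 10.41 = 1.894 kg VSS/d.

P_X ≈ 1.89 kg VSS/d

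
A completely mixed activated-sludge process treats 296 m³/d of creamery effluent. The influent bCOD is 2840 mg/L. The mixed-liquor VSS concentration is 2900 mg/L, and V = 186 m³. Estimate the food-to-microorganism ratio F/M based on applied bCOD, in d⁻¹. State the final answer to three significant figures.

F/M ≈ 1.56 d⁻¹

Food-to-microorganism ratio F/M = Q S₀ / (V X) = 296 × 2840 / (186.0 × 2900) = 1.558 d⁻¹.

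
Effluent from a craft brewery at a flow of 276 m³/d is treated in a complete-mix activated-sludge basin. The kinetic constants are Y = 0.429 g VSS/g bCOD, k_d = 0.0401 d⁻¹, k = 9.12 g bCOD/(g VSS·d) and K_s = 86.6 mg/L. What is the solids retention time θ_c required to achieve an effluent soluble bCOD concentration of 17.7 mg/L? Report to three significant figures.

Specific growth rate at S = 17.7 mg/L: μ = YkS/(K_s+S) = 0.429·9.12·17.7/(86.6+17.7) = 0.6640 d⁻¹.
θ_c = 1/(μ − k_d) = 1/(0.6640 − 0.0401) = 1/0.6239 = 1.603 d.

θ_c ≈ 1.60 d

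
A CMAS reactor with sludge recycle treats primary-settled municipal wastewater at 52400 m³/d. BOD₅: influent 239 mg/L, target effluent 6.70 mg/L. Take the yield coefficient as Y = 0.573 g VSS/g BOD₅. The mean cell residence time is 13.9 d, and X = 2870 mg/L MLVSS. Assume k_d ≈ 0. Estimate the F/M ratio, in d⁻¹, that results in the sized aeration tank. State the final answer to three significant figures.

F/M ≈ 0.129 d⁻¹

Biomass mass balance (decay neglected): V·X = Y·Q·(S₀ − S)·θ_c, so V = 0.573 × 52400 × (239 − 6.70) × 13.9 / 2870 = 33781 m³.
F/M = Q·S₀ / (V·X) = 52400 × 239 / (33781 × 2870) = 0.1292 g BOD₅·(g VSS·d)⁻¹.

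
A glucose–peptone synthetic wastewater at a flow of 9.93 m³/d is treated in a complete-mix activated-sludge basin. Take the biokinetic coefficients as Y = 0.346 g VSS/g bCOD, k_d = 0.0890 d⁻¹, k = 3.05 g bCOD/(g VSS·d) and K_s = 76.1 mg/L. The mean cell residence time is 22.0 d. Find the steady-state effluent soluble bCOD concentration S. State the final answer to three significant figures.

S ≈ 11.1 mg/L

From the Monod/SRT balance for a CMAS, S = K_s·(1+k_d θ_c)/[θ_c·(Y k − k_d) − 1] = 76.1 × (1 + 0.0890 × 22.0) / [22.0 × (0.346 × 3.05 − 0.0890) − 1] = 225.1 / 20.26 = 11.11 mg/L.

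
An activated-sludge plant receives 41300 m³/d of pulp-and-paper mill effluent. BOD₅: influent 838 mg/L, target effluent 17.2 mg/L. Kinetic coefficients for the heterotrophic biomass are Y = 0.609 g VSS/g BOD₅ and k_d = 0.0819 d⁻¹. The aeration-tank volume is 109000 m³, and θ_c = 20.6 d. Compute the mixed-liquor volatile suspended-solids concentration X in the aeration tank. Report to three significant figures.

X ≈ 1450 mg/L

From V·X·(1 + k_d·θ_c) = Y·Q·(S₀ − S)·θ_c: X = 0.609 × 41300 × (838 − 17.2) × 20.6 / [109000 × (1 + 0.0819 × 20.6)] = 1452 mg/L.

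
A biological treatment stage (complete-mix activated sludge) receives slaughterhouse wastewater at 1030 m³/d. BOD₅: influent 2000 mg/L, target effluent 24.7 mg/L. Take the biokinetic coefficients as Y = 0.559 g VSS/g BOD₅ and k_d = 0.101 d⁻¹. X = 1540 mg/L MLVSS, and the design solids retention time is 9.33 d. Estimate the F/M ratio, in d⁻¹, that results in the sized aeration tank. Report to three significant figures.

Rearranging the biomass balance for a CMAS with decay, V = Y·Q·ΔS·θ_c / [X·(1+k_d θ_c)] = 0.559 × 1030 × (2000 − 24.7) × 9.33 / [1540 × (1 + 0.101 × 9.33)] = 1.06×10^7 / 2991 = 3547 m³.
Food-to-microorganism ratio F/M = Q S₀ / (V X) = 1030 × 2000 / (3547 × 1540) = 0.3771 d⁻¹.

F/M ≈ 0.377 d⁻¹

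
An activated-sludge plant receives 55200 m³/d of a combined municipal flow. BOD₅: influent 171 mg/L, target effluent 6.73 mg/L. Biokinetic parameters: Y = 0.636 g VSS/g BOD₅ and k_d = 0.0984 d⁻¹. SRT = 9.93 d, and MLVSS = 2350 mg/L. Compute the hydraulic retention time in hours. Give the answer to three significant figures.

Rearranging the biomass balance for a CMAS with decay, V = Y·Q·ΔS·θ_c / [X·(1+k_d θ_c)] = 0.636 × 55200 × (171 − 6.73) × 9.93 / [2350 × (1 + 0.0984 × 9.93)] = 5.73×10^7 / 4646 = 12326 m³.
Hydraulic retention time τ = V/Q = 12326 / 55200 = 0.2233 d = 5.359 h.

τ ≈ 5.36 h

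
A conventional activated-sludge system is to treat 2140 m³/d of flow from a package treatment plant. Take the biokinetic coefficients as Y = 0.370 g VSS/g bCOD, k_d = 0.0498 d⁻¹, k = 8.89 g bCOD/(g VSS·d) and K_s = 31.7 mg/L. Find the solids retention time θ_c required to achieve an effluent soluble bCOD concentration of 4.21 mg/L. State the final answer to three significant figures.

θ_c ≈ 2.98 d

At the target effluent, Y k S/(K_s+S) = 0.370×8.89×4.21/35.91 = 0.3856 d⁻¹.
1/θ_c = 0.3856 − 0.0498 = 0.3358 d⁻¹, so θ_c = 2.978 d.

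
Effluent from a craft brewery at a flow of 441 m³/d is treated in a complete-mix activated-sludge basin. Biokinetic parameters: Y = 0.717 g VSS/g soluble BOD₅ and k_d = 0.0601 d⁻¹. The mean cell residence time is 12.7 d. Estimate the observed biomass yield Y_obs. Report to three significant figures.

Y_obs ≈ 0.407 g VSS/g soluble BOD₅

Correct the yield for decay: Y_obs = Y/(1 + k_d θ_c) = 0.717 / (1 + 0.0601 × 12.7) = 0.717 / 1.763 = 0.4066.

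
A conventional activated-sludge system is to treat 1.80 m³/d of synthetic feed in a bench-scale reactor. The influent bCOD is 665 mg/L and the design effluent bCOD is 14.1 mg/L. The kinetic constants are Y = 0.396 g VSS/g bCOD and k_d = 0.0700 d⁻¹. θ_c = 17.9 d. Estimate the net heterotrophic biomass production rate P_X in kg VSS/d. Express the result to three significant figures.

Observed yield with endogenous decay: Y_obs = Y / (1 + k_d·θ_c) = 0.396 / (1 + 0.0700 × 17.9) = 0.396 / 2.253 = 0.1758 g VSS/g bCOD.
Substrate removed = Q·(S₀ − S) = 1.80 m³/d × (665 − 14.1) g/m³ = 1.17×10^3 g/d = 1.172 kg/d.
Biomass produced: P_X = Y_obs·Q·ΔS = 0.1758 × 1.172 ≈ 0.2059 kg VSS/d.

P_X ≈ 0.206 kg VSS/d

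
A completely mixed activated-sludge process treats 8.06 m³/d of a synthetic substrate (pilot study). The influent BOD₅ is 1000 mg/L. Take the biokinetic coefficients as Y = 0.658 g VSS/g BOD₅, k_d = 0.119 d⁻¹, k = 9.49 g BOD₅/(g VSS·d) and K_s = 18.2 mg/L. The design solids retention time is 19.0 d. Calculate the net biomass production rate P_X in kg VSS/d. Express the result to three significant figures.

P_X ≈ 1.63 kg VSS/d

Effluent substrate depends only on kinetics and SRT: S = K_s(1 + k_d θ_c) / [θ_c(Yk − k_d) − 1] = 18.2 × (1 + 0.119 × 19.0) / [19.0 × (0.658 × 9.49 − 0.119) − 1] = 59.35 / 115.4 = 0.5144 mg/L.
Observed yield with endogenous decay: Y_obs = Y / (1 + k_d·θ_c) = 0.658 / (1 + 0.119 × 19.0) = 0.658 / 3.261 = 0.2018 g VSS/g BOD₅.
Mass of BOD₅ removed per day: Q(S₀ − S) = 8.06 × 999.5 g/m³ = 8.056 kg/d.
P_X = Y_obs · Q(S₀ − S) = 0.2018 × 8.056 = 1.625 kg VSS/d.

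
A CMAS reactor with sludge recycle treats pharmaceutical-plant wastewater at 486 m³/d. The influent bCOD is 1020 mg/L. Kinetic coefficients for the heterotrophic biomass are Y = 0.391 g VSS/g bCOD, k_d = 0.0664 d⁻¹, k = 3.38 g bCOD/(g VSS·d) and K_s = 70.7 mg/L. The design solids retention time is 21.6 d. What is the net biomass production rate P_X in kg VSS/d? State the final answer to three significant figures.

Effluent substrate depends only on kinetics and SRT: S = K_s(1 + k_d θ_c) / [θ_c(Yk − k_d) − 1] = 70.7 × (1 + 0.0664 × 21.6) / [21.6 × (0.391 × 3.38 − 0.0664) − 1] = 172.1 / 26.11 = 6.591 mg/L.
Correct the yield for decay: Y_obs = Y/(1 + k_d θ_c) = 0.391 / (1 + 0.0664 × 21.6) = 0.391 / 2.434 = 0.1606.
Q·(S₀ − S) = 486 × (1020 − 6.59) × 10⁻³ = 492.5 kg/d removed.
P_X = Y_obs · Q(S₀ − S) = 0.1606 × 492.5 = 79.11 kg VSS/d.

P_X ≈ 79.1 kg VSS/d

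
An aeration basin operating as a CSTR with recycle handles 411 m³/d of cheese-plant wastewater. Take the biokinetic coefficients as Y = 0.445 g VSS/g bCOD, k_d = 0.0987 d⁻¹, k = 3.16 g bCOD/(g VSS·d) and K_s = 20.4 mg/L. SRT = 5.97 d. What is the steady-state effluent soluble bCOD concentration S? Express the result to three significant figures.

S ≈ 4.76 mg/L

For a completely mixed reactor with recycle the Lawrence–McCarty relation gives S = K_s·(1 + k_d·θ_c) / [θ_c·(Y·k − k_d) − 1] = 20.4 × (1 + 0.0987 × 5.97) / [5.97 × (0.445 × 3.16 − 0.0987) − 1] = 32.42 / 6.806 = 4.764 mg/L.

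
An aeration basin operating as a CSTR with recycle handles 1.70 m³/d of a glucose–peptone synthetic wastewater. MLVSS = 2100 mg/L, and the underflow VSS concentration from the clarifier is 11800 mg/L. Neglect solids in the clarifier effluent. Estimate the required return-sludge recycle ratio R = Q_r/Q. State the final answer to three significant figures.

Solids balance on the clarifier gives (1+R)X = R·X_r, so R = X/(X_r − X) = 2100 / (11800 − 2100) = 0.2165.

R ≈ 0.216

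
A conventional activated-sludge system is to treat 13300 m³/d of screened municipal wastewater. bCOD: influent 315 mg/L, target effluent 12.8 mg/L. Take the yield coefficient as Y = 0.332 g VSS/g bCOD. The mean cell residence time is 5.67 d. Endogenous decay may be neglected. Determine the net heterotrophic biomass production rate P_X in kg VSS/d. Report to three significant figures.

P_X ≈ 1330 kg VSS/d

No decay correction is needed, so Y_obs = Y = 0.332.
ΔS = 315 − 12.8 = 302.2 mg/L, so the substrate removal rate is 13300 × 302.2/1000 = 4019 kg bCOD/d.
P_X = Y_obs · Q(S₀ − S) = 0.3320 × 4019 = 1334 kg VSS/d.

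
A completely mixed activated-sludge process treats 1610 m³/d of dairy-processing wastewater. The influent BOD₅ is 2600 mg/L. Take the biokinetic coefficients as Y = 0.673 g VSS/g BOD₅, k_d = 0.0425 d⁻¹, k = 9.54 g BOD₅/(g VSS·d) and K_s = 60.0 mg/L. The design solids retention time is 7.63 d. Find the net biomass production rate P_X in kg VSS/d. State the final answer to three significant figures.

From the Monod/SRT balance for a CMAS, S = K_s·(1+k_d θ_c)/[θ_c·(Y k − k_d) − 1] = 60.0 × (1 + 0.0425 × 7.63) / [7.63 × (0.673 × 9.54 − 0.0425) − 1] = 79.46 / 47.66 = 1.667 mg/L.
The observed yield is Y_obs = Y/(1 + k_d·θ_c) = 0.673 / (1 + 0.0425 × 7.63) = 0.673 / 1.324 = 0.5082 g VSS per g BOD₅ removed.
Q·(S₀ − S) = 1610 × (2600 − 1.67) × 10⁻³ = 4183 kg/d removed.
Biomass produced: P_X = Y_obs·Q·ΔS = 0.5082 × 4183 ≈ 2126 kg VSS/d.

P_X ≈ 2130 kg VSS/d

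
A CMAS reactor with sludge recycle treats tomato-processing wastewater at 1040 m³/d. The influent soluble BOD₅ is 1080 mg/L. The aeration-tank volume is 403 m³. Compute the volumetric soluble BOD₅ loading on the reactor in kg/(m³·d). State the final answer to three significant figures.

L_v ≈ 2.79 kg soluble BOD₅/(m³·d)

L_v = Q S₀ / V = 1040 × 1080 × 10⁻³ / 403.0 = 2.787 kg/(m³·d).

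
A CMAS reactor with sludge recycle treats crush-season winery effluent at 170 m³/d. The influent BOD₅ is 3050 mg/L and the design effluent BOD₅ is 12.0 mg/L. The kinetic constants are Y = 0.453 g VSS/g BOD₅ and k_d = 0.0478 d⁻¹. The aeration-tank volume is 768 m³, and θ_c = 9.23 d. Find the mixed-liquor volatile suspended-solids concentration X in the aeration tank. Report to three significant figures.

X ≈ 1950 mg/L

Solving the biomass balance for X: X = Y Q (S₀−S) θ_c / [V (1+k_d θ_c)] = 0.453 × 170 × (3050 − 12.0) × 9.23 / [768 × (1 + 0.0478 × 9.23)] = 1951 mg/L.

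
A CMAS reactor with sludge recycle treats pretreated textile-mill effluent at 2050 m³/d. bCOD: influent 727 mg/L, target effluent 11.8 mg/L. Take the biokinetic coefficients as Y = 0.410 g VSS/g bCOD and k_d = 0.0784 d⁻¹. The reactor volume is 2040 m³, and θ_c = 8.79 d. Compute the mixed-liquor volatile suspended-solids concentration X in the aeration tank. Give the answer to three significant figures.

X ≈ 1530 mg/L

Solving the biomass balance for X: X = Y Q (S₀−S) θ_c / [V (1+k_d θ_c)] = 0.410 × 2050 × (727 − 11.8) × 8.79 / [2040 × (1 + 0.0784 × 8.79)] = 1533 mg/L.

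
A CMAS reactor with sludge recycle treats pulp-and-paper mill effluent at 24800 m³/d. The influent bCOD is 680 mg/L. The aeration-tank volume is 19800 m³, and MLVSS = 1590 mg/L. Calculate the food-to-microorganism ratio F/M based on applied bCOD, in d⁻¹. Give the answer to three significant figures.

Food-to-microorganism ratio F/M = Q S₀ / (V X) = 24800 × 680 / (19800 × 1590) = 0.5357 d⁻¹.

F/M ≈ 0.536 d⁻¹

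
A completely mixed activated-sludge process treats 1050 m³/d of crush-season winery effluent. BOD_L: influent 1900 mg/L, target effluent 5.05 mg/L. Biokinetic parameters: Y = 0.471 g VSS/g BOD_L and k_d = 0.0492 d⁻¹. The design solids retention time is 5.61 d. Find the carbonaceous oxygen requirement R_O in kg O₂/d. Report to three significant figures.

The observed yield is Y_obs = Y/(1 + k_d·θ_c) = 0.471 / (1 + 0.0492 × 5.61) = 0.471 / 1.276 = 0.3691 g VSS per g BOD_L removed.
Q·(S₀ − S) = 1050 × (1900 − 5.05) × 10⁻³ = 1990 kg/d removed.
Biomass synthesised: P_X = Y_obs × 1990 = 734.4 kg VSS/d.
R_O = Q·ΔS − 1.42 P_X = 1990 − 1043 = 946.8 kg O₂/d.

R_O ≈ 947 kg O₂/d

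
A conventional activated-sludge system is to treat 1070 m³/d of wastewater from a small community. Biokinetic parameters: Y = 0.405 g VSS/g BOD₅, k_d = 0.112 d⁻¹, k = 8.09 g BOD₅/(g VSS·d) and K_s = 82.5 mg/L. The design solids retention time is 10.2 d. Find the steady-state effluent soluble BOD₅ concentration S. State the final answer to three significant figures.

Effluent substrate depends only on kinetics and SRT: S = K_s(1 + k_d θ_c) / [θ_c(Yk − k_d) − 1] = 82.5 × (1 + 0.112 × 10.2) / [10.2 × (0.405 × 8.09 − 0.112) − 1] = 176.7 / 31.28 = 5.651 mg/L.

S ≈ 5.65 mg/L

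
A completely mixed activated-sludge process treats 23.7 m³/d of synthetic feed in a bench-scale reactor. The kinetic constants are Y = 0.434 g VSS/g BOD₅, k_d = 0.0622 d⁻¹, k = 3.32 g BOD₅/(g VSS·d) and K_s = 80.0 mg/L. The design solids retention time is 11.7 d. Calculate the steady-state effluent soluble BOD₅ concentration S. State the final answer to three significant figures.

For a completely mixed reactor with recycle the Lawrence–McCarty relation gives S = K_s·(1 + k_d·θ_c) / [θ_c·(Y·k − k_d) − 1] = 80.0 × (1 + 0.0622 × 11.7) / [11.7 × (0.434 × 3.32 − 0.0622) − 1] = 138.2 / 15.13 = 9.135 mg/L.

S ≈ 9.14 mg/L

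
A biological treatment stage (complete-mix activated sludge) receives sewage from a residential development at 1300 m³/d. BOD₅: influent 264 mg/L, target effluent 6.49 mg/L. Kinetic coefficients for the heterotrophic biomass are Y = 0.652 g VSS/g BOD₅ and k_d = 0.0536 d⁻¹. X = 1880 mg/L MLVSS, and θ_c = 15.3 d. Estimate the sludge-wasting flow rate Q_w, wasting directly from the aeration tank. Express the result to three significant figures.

Q_w ≈ 63.8 m³/d

Steady-state biomass mass balance: V·X·(1 + k_d·θ_c) = Y·Q·(S₀ − S)·θ_c, so V = 0.652 × 1300 × (264 − 6.49) × 15.3 / [1880 × (1 + 0.0536 × 15.3)] = 3.34×10^6 / 3422 = 976.0 m³.
Wasting from the aeration tank: Q_w = V / θ_c = 976.0 / 15.3 = 63.79 m³/d.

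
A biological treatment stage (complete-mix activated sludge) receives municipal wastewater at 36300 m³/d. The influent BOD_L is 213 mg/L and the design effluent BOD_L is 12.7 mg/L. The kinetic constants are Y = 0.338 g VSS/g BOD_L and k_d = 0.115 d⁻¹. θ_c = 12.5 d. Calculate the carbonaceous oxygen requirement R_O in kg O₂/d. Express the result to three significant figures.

R_O ≈ 5840 kg O₂/d

Observed yield with endogenous decay: Y_obs = Y / (1 + k_d·θ_c) = 0.338 / (1 + 0.115 × 12.5) = 0.338 / 2.438 = 0.1387 g VSS/g BOD_L.
ΔS = 213 − 12.7 = 200.3 mg/L, so the substrate removal rate is 36300 × 200.3/1000 = 7271 kg BOD_L/d.
Net sludge production P_X = 0.1387 × 7271 = 1008 kg VSS/d.
Carbonaceous O₂ demand = substrate oxidised − cell-mass equivalent = 7271 − 1.42 × 1008 = 5839 kg O₂/d.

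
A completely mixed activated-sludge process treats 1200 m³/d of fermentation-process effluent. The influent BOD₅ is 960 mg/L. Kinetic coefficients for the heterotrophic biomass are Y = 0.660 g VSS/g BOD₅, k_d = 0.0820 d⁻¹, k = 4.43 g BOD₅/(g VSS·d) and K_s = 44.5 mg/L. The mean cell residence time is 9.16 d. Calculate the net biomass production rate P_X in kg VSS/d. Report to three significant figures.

Effluent substrate depends only on kinetics and SRT: S = K_s(1 + k_d θ_c) / [θ_c(Yk − k_d) − 1] = 44.5 × (1 + 0.0820 × 9.16) / [9.16 × (0.660 × 4.43 − 0.0820) − 1] = 77.92 / 25.03 = 3.113 mg/L.
The observed yield is Y_obs = Y/(1 + k_d·θ_c) = 0.660 / (1 + 0.0820 × 9.16) = 0.660 / 1.751 = 0.3769 g VSS per g BOD₅ removed.
Q·(S₀ − S) = 1200 × (960 − 3.11) × 10⁻³ = 1148 kg/d removed.
P_X = Y_obs · Q(S₀ − S) = 0.3769 × 1148 = 432.8 kg VSS/d.

P_X ≈ 433 kg VSS/d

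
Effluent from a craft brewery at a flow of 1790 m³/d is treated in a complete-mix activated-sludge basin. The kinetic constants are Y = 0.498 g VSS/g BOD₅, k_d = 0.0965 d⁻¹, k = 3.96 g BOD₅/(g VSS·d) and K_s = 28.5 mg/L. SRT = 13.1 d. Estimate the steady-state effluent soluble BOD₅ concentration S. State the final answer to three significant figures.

S ≈ 2.74 mg/L

For a completely mixed reactor with recycle the Lawrence–McCarty relation gives S = K_s·(1 + k_d·θ_c) / [θ_c·(Y·k − k_d) − 1] = 28.5 × (1 + 0.0965 × 13.1) / [13.1 × (0.498 × 3.96 − 0.0965) − 1] = 64.53 / 23.57 = 2.738 mg/L.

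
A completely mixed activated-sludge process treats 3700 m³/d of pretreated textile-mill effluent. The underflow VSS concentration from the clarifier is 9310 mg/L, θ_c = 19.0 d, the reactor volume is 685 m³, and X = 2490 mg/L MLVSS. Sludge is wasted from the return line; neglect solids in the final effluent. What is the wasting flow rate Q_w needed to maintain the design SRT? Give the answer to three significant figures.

Q_w ≈ 9.64 m³/d

Wasting from the return line (neglecting effluent solids): Q_w = V·X / (θ_c·X_r) = 685.0 × 2490 / (19.0 × 9310) = 9.642 m³/d.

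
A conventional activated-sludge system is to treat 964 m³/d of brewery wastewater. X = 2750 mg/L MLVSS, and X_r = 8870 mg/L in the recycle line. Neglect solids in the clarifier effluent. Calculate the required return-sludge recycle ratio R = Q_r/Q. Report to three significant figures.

R ≈ 0.449

Mass balance around the secondary clarifier (neglecting effluent solids): R = X / (X_r − X) = 2750 / (8870 − 2750) = 0.4493.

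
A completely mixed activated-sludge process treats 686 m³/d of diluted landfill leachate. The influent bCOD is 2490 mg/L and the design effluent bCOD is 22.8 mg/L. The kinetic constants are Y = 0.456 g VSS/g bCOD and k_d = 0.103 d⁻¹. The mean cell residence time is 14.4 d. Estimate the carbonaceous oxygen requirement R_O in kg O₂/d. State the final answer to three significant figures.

R_O ≈ 1250 kg O₂/d

The observed yield is Y_obs = Y/(1 + k_d·θ_c) = 0.456 / (1 + 0.103 × 14.4) = 0.456 / 2.483 = 0.1836 g VSS per g bCOD removed.
ΔS = 2490 − 22.8 = 2467 mg/L, so the substrate removal rate is 686 × 2467/1000 = 1692 kg bCOD/d.
P_X = Y_obs·Q·(S₀ − S) = 0.1836 × 1692 = 310.8 kg VSS/d.
R_O = Q·(S₀ − S) − 1.42·P_X = 1692 − 1.42 × 310.8 = 1251 kg O₂/d.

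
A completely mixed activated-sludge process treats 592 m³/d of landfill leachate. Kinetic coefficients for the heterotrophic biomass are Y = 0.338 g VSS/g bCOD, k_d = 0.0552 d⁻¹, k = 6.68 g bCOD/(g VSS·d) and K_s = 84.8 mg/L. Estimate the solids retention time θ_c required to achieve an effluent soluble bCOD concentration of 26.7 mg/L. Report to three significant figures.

θ_c ≈ 2.06 d

From 1/θ_c = Y·k·S/(K_s + S) − k_d: Y·k·S/(K_s+S) = 0.338 × 6.68 × 26.7 / (84.8 + 26.7) = 0.5407 d⁻¹.
θ_c = 1/(μ − k_d) = 1/(0.5407 − 0.0552) = 1/0.4855 = 2.060 d.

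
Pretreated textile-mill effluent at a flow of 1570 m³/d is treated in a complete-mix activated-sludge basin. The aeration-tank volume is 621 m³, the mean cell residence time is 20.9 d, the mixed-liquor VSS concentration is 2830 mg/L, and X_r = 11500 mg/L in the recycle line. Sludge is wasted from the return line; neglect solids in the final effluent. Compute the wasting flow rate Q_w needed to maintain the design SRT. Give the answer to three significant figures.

Q_w = (V·X)/(θ_c X_r) = 621.0 × 2830 / (20.9 × 11500) = 7.312 m³/d.

Q_w ≈ 7.31 m³/d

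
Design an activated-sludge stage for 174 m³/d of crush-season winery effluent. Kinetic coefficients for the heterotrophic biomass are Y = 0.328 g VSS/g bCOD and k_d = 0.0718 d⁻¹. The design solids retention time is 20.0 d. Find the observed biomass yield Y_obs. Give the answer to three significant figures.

Y_obs ≈ 0.135 g VSS/g bCOD

Observed yield with endogenous decay: Y_obs = Y / (1 + k_d·θ_c) = 0.328 / (1 + 0.0718 × 20.0) = 0.328 / 2.436 = 0.1346 g VSS/g bCOD.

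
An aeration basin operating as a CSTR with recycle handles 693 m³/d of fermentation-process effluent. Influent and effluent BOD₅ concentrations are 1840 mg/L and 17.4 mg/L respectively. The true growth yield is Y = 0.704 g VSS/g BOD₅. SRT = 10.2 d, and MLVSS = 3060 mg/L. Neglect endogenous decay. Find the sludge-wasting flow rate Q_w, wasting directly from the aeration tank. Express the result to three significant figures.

Biomass mass balance (decay neglected): V·X = Y·Q·(S₀ − S)·θ_c, so V = 0.704 × 693 × (1840 − 17.4) × 10.2 / 3060 = 2964 m³.
With mixed-liquor wasting, θ_c = V/Q_w, so Q_w = V/θ_c = 2964/10.2 = 290.6 m³/d.

Q_w ≈ 291 m³/d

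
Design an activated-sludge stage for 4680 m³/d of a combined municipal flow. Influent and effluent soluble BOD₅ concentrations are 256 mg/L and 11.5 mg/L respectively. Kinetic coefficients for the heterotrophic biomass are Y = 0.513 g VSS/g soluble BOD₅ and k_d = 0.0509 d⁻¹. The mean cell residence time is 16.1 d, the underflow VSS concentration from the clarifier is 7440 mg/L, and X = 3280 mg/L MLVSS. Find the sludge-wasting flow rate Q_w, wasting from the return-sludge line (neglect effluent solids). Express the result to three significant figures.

Steady-state biomass mass balance: V·X·(1 + k_d·θ_c) = Y·Q·(S₀ − S)·θ_c, so V = 0.513 × 4680 × (256 − 11.5) × 16.1 / [3280 × (1 + 0.0509 × 16.1)] = 9.45×10^6 / 5968 = 1584 m³.
Wasting from the return line (neglecting effluent solids): Q_w = V·X / (θ_c·X_r) = 1584 × 3280 / (16.1 × 7440) = 43.36 m³/d.

Q_w ≈ 43.4 m³/d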